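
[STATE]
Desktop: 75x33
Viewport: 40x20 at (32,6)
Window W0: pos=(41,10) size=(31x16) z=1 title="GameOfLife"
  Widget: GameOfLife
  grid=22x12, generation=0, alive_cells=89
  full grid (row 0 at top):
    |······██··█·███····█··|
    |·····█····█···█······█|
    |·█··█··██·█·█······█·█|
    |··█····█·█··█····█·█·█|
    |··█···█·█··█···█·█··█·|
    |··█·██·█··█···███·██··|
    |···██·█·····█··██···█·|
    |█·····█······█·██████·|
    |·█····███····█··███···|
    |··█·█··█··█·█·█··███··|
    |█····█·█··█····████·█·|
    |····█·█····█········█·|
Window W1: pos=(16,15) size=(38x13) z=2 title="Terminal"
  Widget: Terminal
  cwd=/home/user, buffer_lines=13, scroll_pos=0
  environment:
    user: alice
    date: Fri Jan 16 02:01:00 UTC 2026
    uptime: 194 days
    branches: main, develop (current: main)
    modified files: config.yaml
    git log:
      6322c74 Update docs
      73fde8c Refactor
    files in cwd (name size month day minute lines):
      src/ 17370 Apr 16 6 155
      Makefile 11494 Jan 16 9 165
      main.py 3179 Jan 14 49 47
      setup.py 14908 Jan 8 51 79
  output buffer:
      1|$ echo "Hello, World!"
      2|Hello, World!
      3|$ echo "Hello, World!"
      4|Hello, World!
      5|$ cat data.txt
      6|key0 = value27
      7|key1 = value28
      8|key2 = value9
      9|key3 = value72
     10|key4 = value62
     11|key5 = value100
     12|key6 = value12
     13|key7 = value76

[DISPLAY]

                                        
                                        
                                        
                                        
         ┏━━━━━━━━━━━━━━━━━━━━━━━━━━━━━┓
         ┃ GameOfLife                  ┃
         ┠─────────────────────────────┨
         ┃Gen: 0                       ┃
         ┃······██··█·███····█··       ┃
━━━━━━━━━━━━━━━━━━━━━┓··█······█       ┃
                     ┃█······█·█       ┃
─────────────────────┨█····█·█·█       ┃
World!"              ┃···█·█··█·       ┃
                     ┃··███·██··       ┃
World!"              ┃█··██···█·       ┃
                     ┃·█·██████·       ┃
                     ┃·█··███···       ┃
                     ┃█·█··███··       ┃
                     ┃···████·█·       ┃
                     ┃━━━━━━━━━━━━━━━━━┛


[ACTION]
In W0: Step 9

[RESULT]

                                        
                                        
                                        
                                        
         ┏━━━━━━━━━━━━━━━━━━━━━━━━━━━━━┓
         ┃ GameOfLife                  ┃
         ┠─────────────────────────────┨
         ┃Gen: 9                       ┃
         ┃······██········█···█·       ┃
━━━━━━━━━━━━━━━━━━━━━┓···█·██·██       ┃
                     ┃···█·█····       ┃
─────────────────────┨····█···██       ┃
World!"              ┃········█·       ┃
                     ┃··········       ┃
World!"              ┃··········       ┃
                     ┃··········       ┃
                     ┃··········       ┃
                     ┃··········       ┃
                     ┃··········       ┃
                     ┃━━━━━━━━━━━━━━━━━┛


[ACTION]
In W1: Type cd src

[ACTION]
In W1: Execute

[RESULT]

                                        
                                        
                                        
                                        
         ┏━━━━━━━━━━━━━━━━━━━━━━━━━━━━━┓
         ┃ GameOfLife                  ┃
         ┠─────────────────────────────┨
         ┃Gen: 9                       ┃
         ┃······██········█···█·       ┃
━━━━━━━━━━━━━━━━━━━━━┓···█·██·██       ┃
                     ┃···█·█····       ┃
─────────────────────┨····█···██       ┃
                     ┃········█·       ┃
                     ┃··········       ┃
                     ┃··········       ┃
                     ┃··········       ┃
                     ┃··········       ┃
                     ┃··········       ┃
                     ┃··········       ┃
                     ┃━━━━━━━━━━━━━━━━━┛


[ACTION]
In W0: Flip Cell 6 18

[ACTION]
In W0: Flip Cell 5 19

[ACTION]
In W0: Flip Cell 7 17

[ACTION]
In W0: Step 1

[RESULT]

                                        
                                        
                                        
                                        
         ┏━━━━━━━━━━━━━━━━━━━━━━━━━━━━━┓
         ┃ GameOfLife                  ┃
         ┠─────────────────────────────┨
         ┃Gen: 10                      ┃
         ┃······██········██·███       ┃
━━━━━━━━━━━━━━━━━━━━━┓···█·█████       ┃
                     ┃···█·███··       ┃
─────────────────────┨····█···██       ┃
                     ┃·······███       ┃
                     ┃·······█··       ┃
                     ┃······█···       ┃
                     ┃··········       ┃
                     ┃··········       ┃
                     ┃··········       ┃
                     ┃··········       ┃
                     ┃━━━━━━━━━━━━━━━━━┛


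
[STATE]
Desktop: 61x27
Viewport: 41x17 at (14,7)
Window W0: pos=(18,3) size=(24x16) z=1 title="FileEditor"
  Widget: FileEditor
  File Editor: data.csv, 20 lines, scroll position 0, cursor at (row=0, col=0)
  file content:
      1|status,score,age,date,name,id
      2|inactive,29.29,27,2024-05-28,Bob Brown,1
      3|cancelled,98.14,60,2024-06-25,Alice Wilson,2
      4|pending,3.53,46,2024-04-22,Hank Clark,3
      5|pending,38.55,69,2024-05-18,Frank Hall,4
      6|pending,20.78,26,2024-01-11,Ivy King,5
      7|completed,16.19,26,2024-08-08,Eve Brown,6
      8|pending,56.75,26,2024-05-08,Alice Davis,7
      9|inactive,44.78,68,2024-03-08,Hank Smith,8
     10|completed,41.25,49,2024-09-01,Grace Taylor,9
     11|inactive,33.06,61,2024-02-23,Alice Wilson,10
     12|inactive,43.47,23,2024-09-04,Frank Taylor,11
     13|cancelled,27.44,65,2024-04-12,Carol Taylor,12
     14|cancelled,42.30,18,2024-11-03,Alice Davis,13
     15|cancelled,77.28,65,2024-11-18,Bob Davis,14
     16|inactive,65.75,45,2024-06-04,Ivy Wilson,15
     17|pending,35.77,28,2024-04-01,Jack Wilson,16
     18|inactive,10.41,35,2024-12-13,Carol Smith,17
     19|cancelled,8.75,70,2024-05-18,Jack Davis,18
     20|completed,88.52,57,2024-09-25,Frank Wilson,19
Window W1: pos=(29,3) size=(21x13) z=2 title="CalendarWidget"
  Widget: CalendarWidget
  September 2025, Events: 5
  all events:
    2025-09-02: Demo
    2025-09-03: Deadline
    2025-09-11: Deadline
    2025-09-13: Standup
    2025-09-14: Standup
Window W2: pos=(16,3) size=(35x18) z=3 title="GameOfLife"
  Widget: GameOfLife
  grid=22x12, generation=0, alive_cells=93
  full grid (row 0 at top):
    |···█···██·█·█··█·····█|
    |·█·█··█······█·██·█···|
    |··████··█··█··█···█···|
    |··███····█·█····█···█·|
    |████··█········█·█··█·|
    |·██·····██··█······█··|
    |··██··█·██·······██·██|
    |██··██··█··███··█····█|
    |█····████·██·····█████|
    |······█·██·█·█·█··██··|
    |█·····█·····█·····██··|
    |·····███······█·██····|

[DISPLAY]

  ┃···█···██·█·█··█·····█           ┃    
  ┃·█·█··█······█·██·█···           ┃    
  ┃··████··█··█··█···█···           ┃    
  ┃··███····█·█····█···█·           ┃    
  ┃████··█········█·█··█·           ┃    
  ┃·██·····██··█······█··           ┃    
  ┃··██··█·██·······██·██           ┃    
  ┃██··██··█··███··█····█           ┃    
  ┃█····████·██·····█████           ┃    
  ┃······█·██·█·█·█··██··           ┃    
  ┃█·····█·····█·····██··           ┃    
  ┃·····███······█·██····           ┃    
  ┃                                 ┃    
  ┗━━━━━━━━━━━━━━━━━━━━━━━━━━━━━━━━━┛    
                                         
                                         
                                         


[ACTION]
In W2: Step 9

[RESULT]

  ┃·········█············           ┃    
  ┃·······█··██·██·······           ┃    
  ┃······█·······█·······           ┃    
  ┃······█···██··········           ┃    
  ┃······█···█···········           ┃    
  ┃██·····█·█····█·······           ┃    
  ┃██···········█···█····           ┃    
  ┃·······█··██··██··█···           ┃    
  ┃······█·····██·████···           ┃    
  ┃······█·····█·········           ┃    
  ┃·····█················           ┃    
  ┃······██████··········           ┃    
  ┃                                 ┃    
  ┗━━━━━━━━━━━━━━━━━━━━━━━━━━━━━━━━━┛    
                                         
                                         
                                         


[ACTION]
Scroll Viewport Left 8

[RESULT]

          ┃·········█············        
          ┃·······█··██·██·······        
          ┃······█·······█·······        
          ┃······█···██··········        
          ┃······█···█···········        
          ┃██·····█·█····█·······        
          ┃██···········█···█····        
          ┃·······█··██··██··█···        
          ┃······█·····██·████···        
          ┃······█·····█·········        
          ┃·····█················        
          ┃······██████··········        
          ┃                              
          ┗━━━━━━━━━━━━━━━━━━━━━━━━━━━━━━
                                         
                                         
                                         


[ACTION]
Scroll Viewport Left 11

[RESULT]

                ┃·········█············  
                ┃·······█··██·██·······  
                ┃······█·······█·······  
                ┃······█···██··········  
                ┃······█···█···········  
                ┃██·····█·█····█·······  
                ┃██···········█···█····  
                ┃·······█··██··██··█···  
                ┃······█·····██·████···  
                ┃······█·····█·········  
                ┃·····█················  
                ┃······██████··········  
                ┃                        
                ┗━━━━━━━━━━━━━━━━━━━━━━━━
                                         
                                         
                                         


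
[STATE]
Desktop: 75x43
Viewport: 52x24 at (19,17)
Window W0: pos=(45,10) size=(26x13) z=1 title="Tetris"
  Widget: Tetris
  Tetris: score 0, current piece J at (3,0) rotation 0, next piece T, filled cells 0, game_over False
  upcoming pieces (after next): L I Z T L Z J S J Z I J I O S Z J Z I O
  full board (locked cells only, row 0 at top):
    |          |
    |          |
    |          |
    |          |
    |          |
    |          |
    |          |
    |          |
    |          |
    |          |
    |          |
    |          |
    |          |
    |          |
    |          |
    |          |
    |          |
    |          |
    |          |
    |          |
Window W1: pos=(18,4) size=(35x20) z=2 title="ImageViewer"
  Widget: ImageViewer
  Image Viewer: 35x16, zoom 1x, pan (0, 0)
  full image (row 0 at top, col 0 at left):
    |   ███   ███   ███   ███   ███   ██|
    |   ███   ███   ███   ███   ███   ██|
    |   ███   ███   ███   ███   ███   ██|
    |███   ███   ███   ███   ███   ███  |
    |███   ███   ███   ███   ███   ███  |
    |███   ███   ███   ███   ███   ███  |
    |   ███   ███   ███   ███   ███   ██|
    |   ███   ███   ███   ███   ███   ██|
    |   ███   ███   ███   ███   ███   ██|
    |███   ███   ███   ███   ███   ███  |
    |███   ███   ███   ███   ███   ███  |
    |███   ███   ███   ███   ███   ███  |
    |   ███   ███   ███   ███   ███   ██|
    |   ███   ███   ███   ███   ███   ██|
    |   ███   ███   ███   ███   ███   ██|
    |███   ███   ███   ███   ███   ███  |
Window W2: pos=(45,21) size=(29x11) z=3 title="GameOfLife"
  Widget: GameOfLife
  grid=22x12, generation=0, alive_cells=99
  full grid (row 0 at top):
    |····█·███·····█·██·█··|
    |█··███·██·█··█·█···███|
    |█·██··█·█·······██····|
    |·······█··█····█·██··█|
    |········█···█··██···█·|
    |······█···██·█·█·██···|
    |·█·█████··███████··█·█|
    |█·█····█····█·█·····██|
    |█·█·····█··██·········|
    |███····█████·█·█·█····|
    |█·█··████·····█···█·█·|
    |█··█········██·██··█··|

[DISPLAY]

███   ███   ███   ███   ███   ███┃   │             ┃
███   ███   ███   ███   ███   ███┃   │             ┃
   ███   ███   ███   ███   ███   ┃   │Score:       ┃
   ███   ███   ███   ███   ███   ┃   │0            ┃
   ███   ███   ███   ███  ┏━━━━━━━━━━━━━━━━━━━━━━━━━
███   ███   ███   ███   ██┃ GameOfLife              
━━━━━━━━━━━━━━━━━━━━━━━━━━┠─────────────────────────
                          ┃Gen: 0                   
                          ┃·······█··█····█·██··█   
                          ┃········█···█··██···█·   
                          ┃······█···██·█·█·██···   
                          ┃·█·█████··███████··█·█   
                          ┃█·█····█····█·█·····██   
                          ┃█·█·····█··██·········   
                          ┗━━━━━━━━━━━━━━━━━━━━━━━━━
                                                    
                                                    
                                                    
                                                    
                                                    
                                                    
                                                    
                                                    
                                                    


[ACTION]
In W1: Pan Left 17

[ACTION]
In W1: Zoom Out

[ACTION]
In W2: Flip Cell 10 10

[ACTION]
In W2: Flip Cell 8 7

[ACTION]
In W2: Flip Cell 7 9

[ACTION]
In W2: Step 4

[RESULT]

███   ███   ███   ███   ███   ███┃   │             ┃
███   ███   ███   ███   ███   ███┃   │             ┃
   ███   ███   ███   ███   ███   ┃   │Score:       ┃
   ███   ███   ███   ███   ███   ┃   │0            ┃
   ███   ███   ███   ███  ┏━━━━━━━━━━━━━━━━━━━━━━━━━
███   ███   ███   ███   ██┃ GameOfLife              
━━━━━━━━━━━━━━━━━━━━━━━━━━┠─────────────────────────
                          ┃Gen: 4                   
                          ┃··█··██·█·······█···██   
                          ┃·█·█····█·██···█······   
                          ┃·█······█······█····█·   
                          ┃█··██···█············█   
                          ┃█·····█·█·····█······█   
                          ┃······██·····█·█·····█   
                          ┗━━━━━━━━━━━━━━━━━━━━━━━━━
                                                    
                                                    
                                                    
                                                    
                                                    
                                                    
                                                    
                                                    
                                                    


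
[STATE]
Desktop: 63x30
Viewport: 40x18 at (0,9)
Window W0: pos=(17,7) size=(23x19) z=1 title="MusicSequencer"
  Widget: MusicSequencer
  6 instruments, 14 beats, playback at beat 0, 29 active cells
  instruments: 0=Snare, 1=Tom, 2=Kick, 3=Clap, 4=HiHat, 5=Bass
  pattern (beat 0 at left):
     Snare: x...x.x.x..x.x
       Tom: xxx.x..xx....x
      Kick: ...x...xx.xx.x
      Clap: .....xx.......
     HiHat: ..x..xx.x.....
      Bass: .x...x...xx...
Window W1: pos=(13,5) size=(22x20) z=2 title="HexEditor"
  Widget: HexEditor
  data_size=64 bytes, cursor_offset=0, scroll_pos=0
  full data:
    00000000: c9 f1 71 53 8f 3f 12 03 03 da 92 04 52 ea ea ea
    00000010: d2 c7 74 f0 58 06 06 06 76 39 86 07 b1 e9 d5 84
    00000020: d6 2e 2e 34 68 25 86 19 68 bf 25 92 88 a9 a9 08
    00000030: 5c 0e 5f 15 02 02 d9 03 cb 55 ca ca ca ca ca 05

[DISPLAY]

             ┃00000010  d2 c7 74 f┃────┨
             ┃00000020  d6 2e 2e 3┃123 ┃
             ┃00000030  5c 0e 5f 1┃█·█ ┃
             ┃                    ┃··█ ┃
             ┃                    ┃█·█ ┃
             ┃                    ┃··· ┃
             ┃                    ┃··· ┃
             ┃                    ┃··· ┃
             ┃                    ┃    ┃
             ┃                    ┃    ┃
             ┃                    ┃    ┃
             ┃                    ┃    ┃
             ┃                    ┃    ┃
             ┃                    ┃    ┃
             ┃                    ┃    ┃
             ┗━━━━━━━━━━━━━━━━━━━━┛    ┃
                 ┗━━━━━━━━━━━━━━━━━━━━━┛
                                        


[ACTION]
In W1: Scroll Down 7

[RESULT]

             ┃                    ┃────┨
             ┃                    ┃123 ┃
             ┃                    ┃█·█ ┃
             ┃                    ┃··█ ┃
             ┃                    ┃█·█ ┃
             ┃                    ┃··· ┃
             ┃                    ┃··· ┃
             ┃                    ┃··· ┃
             ┃                    ┃    ┃
             ┃                    ┃    ┃
             ┃                    ┃    ┃
             ┃                    ┃    ┃
             ┃                    ┃    ┃
             ┃                    ┃    ┃
             ┃                    ┃    ┃
             ┗━━━━━━━━━━━━━━━━━━━━┛    ┃
                 ┗━━━━━━━━━━━━━━━━━━━━━┛
                                        


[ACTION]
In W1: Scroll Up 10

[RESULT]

             ┃00000010  d2 c7 74 f┃────┨
             ┃00000020  d6 2e 2e 3┃123 ┃
             ┃00000030  5c 0e 5f 1┃█·█ ┃
             ┃                    ┃··█ ┃
             ┃                    ┃█·█ ┃
             ┃                    ┃··· ┃
             ┃                    ┃··· ┃
             ┃                    ┃··· ┃
             ┃                    ┃    ┃
             ┃                    ┃    ┃
             ┃                    ┃    ┃
             ┃                    ┃    ┃
             ┃                    ┃    ┃
             ┃                    ┃    ┃
             ┃                    ┃    ┃
             ┗━━━━━━━━━━━━━━━━━━━━┛    ┃
                 ┗━━━━━━━━━━━━━━━━━━━━━┛
                                        


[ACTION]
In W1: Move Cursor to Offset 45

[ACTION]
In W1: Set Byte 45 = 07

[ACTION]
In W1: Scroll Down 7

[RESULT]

             ┃                    ┃────┨
             ┃                    ┃123 ┃
             ┃                    ┃█·█ ┃
             ┃                    ┃··█ ┃
             ┃                    ┃█·█ ┃
             ┃                    ┃··· ┃
             ┃                    ┃··· ┃
             ┃                    ┃··· ┃
             ┃                    ┃    ┃
             ┃                    ┃    ┃
             ┃                    ┃    ┃
             ┃                    ┃    ┃
             ┃                    ┃    ┃
             ┃                    ┃    ┃
             ┃                    ┃    ┃
             ┗━━━━━━━━━━━━━━━━━━━━┛    ┃
                 ┗━━━━━━━━━━━━━━━━━━━━━┛
                                        


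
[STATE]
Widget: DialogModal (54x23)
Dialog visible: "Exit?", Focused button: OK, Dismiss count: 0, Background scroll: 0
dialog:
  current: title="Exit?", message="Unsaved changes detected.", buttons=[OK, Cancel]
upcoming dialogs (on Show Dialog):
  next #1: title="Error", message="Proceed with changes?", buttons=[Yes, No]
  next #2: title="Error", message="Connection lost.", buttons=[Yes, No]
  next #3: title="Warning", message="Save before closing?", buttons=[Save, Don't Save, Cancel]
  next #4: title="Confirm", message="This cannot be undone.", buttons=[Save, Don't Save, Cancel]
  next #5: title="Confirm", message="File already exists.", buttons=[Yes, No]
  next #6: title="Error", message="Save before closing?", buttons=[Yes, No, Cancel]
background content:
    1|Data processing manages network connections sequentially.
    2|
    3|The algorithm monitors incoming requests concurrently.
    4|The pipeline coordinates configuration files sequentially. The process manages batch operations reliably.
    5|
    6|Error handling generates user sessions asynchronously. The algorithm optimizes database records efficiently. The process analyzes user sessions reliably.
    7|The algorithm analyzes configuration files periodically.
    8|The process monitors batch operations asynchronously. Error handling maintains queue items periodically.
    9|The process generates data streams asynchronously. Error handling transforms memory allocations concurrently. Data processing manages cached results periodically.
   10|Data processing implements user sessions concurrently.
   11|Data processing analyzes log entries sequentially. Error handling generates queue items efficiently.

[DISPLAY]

Data processing manages network connections sequential
                                                      
The algorithm monitors incoming requests concurrently.
The pipeline coordinates configuration files sequentia
                                                      
Error handling generates user sessions asynchronously.
The algorithm analyzes configuration files periodicall
The process monitors batch operations asynchronously. 
The process generates data streams asynchronously. Err
Data process┌───────────────────────────┐concurrently.
Data process│           Exit?           │entially. Err
            │ Unsaved changes detected. │             
            │       [OK]  Cancel        │             
            └───────────────────────────┘             
                                                      
                                                      
                                                      
                                                      
                                                      
                                                      
                                                      
                                                      
                                                      


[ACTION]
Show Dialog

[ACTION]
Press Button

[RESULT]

Data processing manages network connections sequential
                                                      
The algorithm monitors incoming requests concurrently.
The pipeline coordinates configuration files sequentia
                                                      
Error handling generates user sessions asynchronously.
The algorithm analyzes configuration files periodicall
The process monitors batch operations asynchronously. 
The process generates data streams asynchronously. Err
Data processing implements user sessions concurrently.
Data processing analyzes log entries sequentially. Err
                                                      
                                                      
                                                      
                                                      
                                                      
                                                      
                                                      
                                                      
                                                      
                                                      
                                                      
                                                      


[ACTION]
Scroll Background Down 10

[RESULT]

Data processing analyzes log entries sequentially. Err
                                                      
                                                      
                                                      
                                                      
                                                      
                                                      
                                                      
                                                      
                                                      
                                                      
                                                      
                                                      
                                                      
                                                      
                                                      
                                                      
                                                      
                                                      
                                                      
                                                      
                                                      
                                                      


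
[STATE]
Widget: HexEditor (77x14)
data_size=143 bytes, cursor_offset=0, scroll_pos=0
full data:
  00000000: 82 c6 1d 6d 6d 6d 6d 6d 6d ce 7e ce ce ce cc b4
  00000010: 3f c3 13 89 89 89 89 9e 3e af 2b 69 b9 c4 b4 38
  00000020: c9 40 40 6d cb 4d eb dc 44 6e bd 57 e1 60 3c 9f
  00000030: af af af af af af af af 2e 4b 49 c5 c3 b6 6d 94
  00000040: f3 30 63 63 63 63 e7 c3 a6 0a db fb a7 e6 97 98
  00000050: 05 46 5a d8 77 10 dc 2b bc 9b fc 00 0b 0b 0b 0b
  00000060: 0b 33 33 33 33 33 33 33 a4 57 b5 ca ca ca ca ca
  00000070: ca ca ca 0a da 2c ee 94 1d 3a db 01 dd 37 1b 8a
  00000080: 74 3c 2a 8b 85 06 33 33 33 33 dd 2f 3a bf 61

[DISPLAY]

00000000  82 c6 1d 6d 6d 6d 6d 6d  6d ce 7e ce ce ce cc b4  |...mmmmmm.~.....
00000010  3f c3 13 89 89 89 89 9e  3e af 2b 69 b9 c4 b4 38  |?.......>.+i...8
00000020  c9 40 40 6d cb 4d eb dc  44 6e bd 57 e1 60 3c 9f  |.@@m.M..Dn.W.`<.
00000030  af af af af af af af af  2e 4b 49 c5 c3 b6 6d 94  |.........KI...m.
00000040  f3 30 63 63 63 63 e7 c3  a6 0a db fb a7 e6 97 98  |.0cccc..........
00000050  05 46 5a d8 77 10 dc 2b  bc 9b fc 00 0b 0b 0b 0b  |.FZ.w..+........
00000060  0b 33 33 33 33 33 33 33  a4 57 b5 ca ca ca ca ca  |.3333333.W......
00000070  ca ca ca 0a da 2c ee 94  1d 3a db 01 dd 37 1b 8a  |.....,...:...7..
00000080  74 3c 2a 8b 85 06 33 33  33 33 dd 2f 3a bf 61     |t<*...3333./:.a 
                                                                             
                                                                             
                                                                             
                                                                             
                                                                             


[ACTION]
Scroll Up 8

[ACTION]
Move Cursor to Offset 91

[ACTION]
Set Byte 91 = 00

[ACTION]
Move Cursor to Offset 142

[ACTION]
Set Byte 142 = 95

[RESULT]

00000000  82 c6 1d 6d 6d 6d 6d 6d  6d ce 7e ce ce ce cc b4  |...mmmmmm.~.....
00000010  3f c3 13 89 89 89 89 9e  3e af 2b 69 b9 c4 b4 38  |?.......>.+i...8
00000020  c9 40 40 6d cb 4d eb dc  44 6e bd 57 e1 60 3c 9f  |.@@m.M..Dn.W.`<.
00000030  af af af af af af af af  2e 4b 49 c5 c3 b6 6d 94  |.........KI...m.
00000040  f3 30 63 63 63 63 e7 c3  a6 0a db fb a7 e6 97 98  |.0cccc..........
00000050  05 46 5a d8 77 10 dc 2b  bc 9b fc 00 0b 0b 0b 0b  |.FZ.w..+........
00000060  0b 33 33 33 33 33 33 33  a4 57 b5 ca ca ca ca ca  |.3333333.W......
00000070  ca ca ca 0a da 2c ee 94  1d 3a db 01 dd 37 1b 8a  |.....,...:...7..
00000080  74 3c 2a 8b 85 06 33 33  33 33 dd 2f 3a bf 95     |t<*...3333./:.. 
                                                                             
                                                                             
                                                                             
                                                                             
                                                                             


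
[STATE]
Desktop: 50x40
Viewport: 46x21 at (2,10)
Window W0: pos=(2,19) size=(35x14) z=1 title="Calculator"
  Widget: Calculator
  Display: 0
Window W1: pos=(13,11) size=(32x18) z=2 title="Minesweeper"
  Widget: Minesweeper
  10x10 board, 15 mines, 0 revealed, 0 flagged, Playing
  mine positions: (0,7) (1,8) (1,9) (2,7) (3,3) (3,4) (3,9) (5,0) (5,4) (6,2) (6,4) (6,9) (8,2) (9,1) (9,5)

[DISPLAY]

                                              
           ┏━━━━━━━━━━━━━━━━━━━━━━━━━━━━━━┓   
           ┃ Minesweeper                  ┃   
           ┠──────────────────────────────┨   
           ┃■■■■■■■■■■                    ┃   
           ┃■■■■■■■■■■                    ┃   
           ┃■■■■■■■■■■                    ┃   
           ┃■■■■■■■■■■                    ┃   
           ┃■■■■■■■■■■                    ┃   
┏━━━━━━━━━━┃■■■■■■■■■■                    ┃   
┃ Calculato┃■■■■■■■■■■                    ┃   
┠──────────┃■■■■■■■■■■                    ┃   
┃          ┃■■■■■■■■■■                    ┃   
┃┌───┬───┬─┃■■■■■■■■■■                    ┃   
┃│ 7 │ 8 │ ┃                              ┃   
┃├───┼───┼─┃                              ┃   
┃│ 4 │ 5 │ ┃                              ┃   
┃├───┼───┼─┃                              ┃   
┃│ 1 │ 2 │ ┗━━━━━━━━━━━━━━━━━━━━━━━━━━━━━━┛   
┃├───┼───┼───┼───┤                ┃           
┃│ 0 │ . │ = │ + │                ┃           


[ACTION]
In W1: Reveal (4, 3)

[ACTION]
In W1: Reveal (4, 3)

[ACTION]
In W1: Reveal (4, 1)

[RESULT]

                                              
           ┏━━━━━━━━━━━━━━━━━━━━━━━━━━━━━━┓   
           ┃ Minesweeper                  ┃   
           ┠──────────────────────────────┨   
           ┃■■■■■■■■■■                    ┃   
           ┃■■■■■■■■■■                    ┃   
           ┃■■■■■■■■■■                    ┃   
           ┃■■■■■■■■■■                    ┃   
           ┃■1■3■■■■■■                    ┃   
┏━━━━━━━━━━┃■■■■■■■■■■                    ┃   
┃ Calculato┃■■■■■■■■■■                    ┃   
┠──────────┃■■■■■■■■■■                    ┃   
┃          ┃■■■■■■■■■■                    ┃   
┃┌───┬───┬─┃■■■■■■■■■■                    ┃   
┃│ 7 │ 8 │ ┃                              ┃   
┃├───┼───┼─┃                              ┃   
┃│ 4 │ 5 │ ┃                              ┃   
┃├───┼───┼─┃                              ┃   
┃│ 1 │ 2 │ ┗━━━━━━━━━━━━━━━━━━━━━━━━━━━━━━┛   
┃├───┼───┼───┼───┤                ┃           
┃│ 0 │ . │ = │ + │                ┃           


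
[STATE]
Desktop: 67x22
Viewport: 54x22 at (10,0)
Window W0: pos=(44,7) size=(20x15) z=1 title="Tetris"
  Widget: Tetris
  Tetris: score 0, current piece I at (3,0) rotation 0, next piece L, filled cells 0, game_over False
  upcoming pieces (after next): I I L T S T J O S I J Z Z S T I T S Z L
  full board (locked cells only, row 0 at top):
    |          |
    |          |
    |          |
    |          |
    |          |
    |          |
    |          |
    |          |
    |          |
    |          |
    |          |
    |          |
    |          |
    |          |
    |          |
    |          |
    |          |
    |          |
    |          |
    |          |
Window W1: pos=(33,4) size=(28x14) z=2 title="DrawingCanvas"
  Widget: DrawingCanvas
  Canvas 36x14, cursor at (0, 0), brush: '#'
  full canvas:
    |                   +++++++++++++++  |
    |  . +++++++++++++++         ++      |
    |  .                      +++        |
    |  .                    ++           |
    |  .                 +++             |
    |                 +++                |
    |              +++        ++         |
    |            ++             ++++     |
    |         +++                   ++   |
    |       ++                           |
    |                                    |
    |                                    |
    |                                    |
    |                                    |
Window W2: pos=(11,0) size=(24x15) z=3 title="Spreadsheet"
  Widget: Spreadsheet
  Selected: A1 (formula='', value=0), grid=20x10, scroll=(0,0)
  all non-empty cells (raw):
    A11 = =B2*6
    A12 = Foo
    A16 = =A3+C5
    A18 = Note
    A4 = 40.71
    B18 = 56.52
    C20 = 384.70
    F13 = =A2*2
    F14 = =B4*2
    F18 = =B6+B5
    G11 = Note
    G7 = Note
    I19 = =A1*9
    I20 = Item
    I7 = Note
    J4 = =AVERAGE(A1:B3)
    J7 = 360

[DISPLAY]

 ┏━━━━━━━━━━━━━━━━━━━━━━┓                             
 ┃ Spreadsheet          ┃                             
 ┠──────────────────────┨                             
 ┃A1:                   ┃                             
 ┃       A       B      ┃━━━━━━━━━━━━━━━━━━━━━━━━━┓   
 ┃----------------------┃DrawingCanvas            ┃   
 ┃  1      [0]       0  ┃─────────────────────────┨   
 ┃  2        0       0  ┃                  +++++++┃━━┓
 ┃  3        0       0  ┃ . +++++++++++++++       ┃  ┃
 ┃  4    40.71       0  ┃ .                      +┃──┨
 ┃  5        0       0  ┃ .                    ++ ┃  ┃
 ┃  6        0       0  ┃ .                 +++   ┃  ┃
 ┃  7        0       0  ┃                +++      ┃  ┃
 ┃  8        0       0  ┃             +++        +┃  ┃
 ┗━━━━━━━━━━━━━━━━━━━━━━┛           ++            ┃  ┃
                       ┃         +++              ┃  ┃
                       ┃       ++                 ┃  ┃
                       ┗━━━━━━━━━━━━━━━━━━━━━━━━━━┛  ┃
                                  ┃                  ┃
                                  ┃                  ┃
                                  ┃                  ┃
                                  ┗━━━━━━━━━━━━━━━━━━┛


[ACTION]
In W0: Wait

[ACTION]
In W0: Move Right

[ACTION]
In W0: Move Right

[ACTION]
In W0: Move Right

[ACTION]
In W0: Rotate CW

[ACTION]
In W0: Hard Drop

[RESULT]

 ┏━━━━━━━━━━━━━━━━━━━━━━┓                             
 ┃ Spreadsheet          ┃                             
 ┠──────────────────────┨                             
 ┃A1:                   ┃                             
 ┃       A       B      ┃━━━━━━━━━━━━━━━━━━━━━━━━━┓   
 ┃----------------------┃DrawingCanvas            ┃   
 ┃  1      [0]       0  ┃─────────────────────────┨   
 ┃  2        0       0  ┃                  +++++++┃━━┓
 ┃  3        0       0  ┃ . +++++++++++++++       ┃  ┃
 ┃  4    40.71       0  ┃ .                      +┃──┨
 ┃  5        0       0  ┃ .                    ++ ┃  ┃
 ┃  6        0       0  ┃ .                 +++   ┃  ┃
 ┃  7        0       0  ┃                +++      ┃  ┃
 ┃  8        0       0  ┃             +++        +┃  ┃
 ┗━━━━━━━━━━━━━━━━━━━━━━┛           ++            ┃  ┃
                       ┃         +++              ┃  ┃
                       ┃       ++                 ┃  ┃
                       ┗━━━━━━━━━━━━━━━━━━━━━━━━━━┛  ┃
                                  ┃      █           ┃
                                  ┃      █           ┃
                                  ┃      █           ┃
                                  ┗━━━━━━━━━━━━━━━━━━┛
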